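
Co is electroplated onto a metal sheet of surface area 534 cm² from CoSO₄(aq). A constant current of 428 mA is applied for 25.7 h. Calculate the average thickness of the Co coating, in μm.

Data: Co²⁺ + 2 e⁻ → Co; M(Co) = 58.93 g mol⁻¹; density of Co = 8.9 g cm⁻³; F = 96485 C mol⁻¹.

Q = I·t = 0.4280 × 92520 = 39600 C; n(e⁻) = 0.4104 mol.
n(Co) = n(e⁻)/2 = 0.2052 mol, so m = 0.2052 × 58.93 = 12.09 g.
Volume = m/ρ = 12.09 / 8.9 = 1.359 cm³.
Thickness = V/A = 1.359 / 534 = 0.00254 cm = 25.4 μm.

25.4 μm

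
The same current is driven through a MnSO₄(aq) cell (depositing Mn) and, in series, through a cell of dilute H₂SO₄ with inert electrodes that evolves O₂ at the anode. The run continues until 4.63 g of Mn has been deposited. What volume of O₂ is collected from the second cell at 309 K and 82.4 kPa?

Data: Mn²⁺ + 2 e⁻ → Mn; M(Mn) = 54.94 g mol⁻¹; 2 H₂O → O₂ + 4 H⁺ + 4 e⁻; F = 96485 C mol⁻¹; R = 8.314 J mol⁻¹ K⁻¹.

n(Mn) = 4.63 / 54.94 = 0.08427 mol, so n(e⁻) = 2 × 0.08427 = 0.1685 mol.
The cells are in series, so the same 0.1685 mol of electrons passes through the second cell.
2 H₂O → O₂ + 4 H⁺ + 4 e⁻ — 4 mol e⁻ per mol O₂, so n(O₂) = 0.1685/4 = 0.04214 mol.
V = nRT/P = (0.04214 × 8.314 × 309) / (82.4 × 10³) = 0.00131 m³ = 1.31 L.

1.31 L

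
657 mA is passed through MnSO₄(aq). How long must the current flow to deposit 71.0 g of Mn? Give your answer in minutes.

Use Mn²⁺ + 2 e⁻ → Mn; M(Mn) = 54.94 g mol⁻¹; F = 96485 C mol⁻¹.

n(Mn) = m/M = 71.0 / 54.94 = 1.292 mol.
Each Mn atom requires 2 electrons, so n(e⁻) = 2 × 1.292 = 2.585 mol.
Q = n(e⁻)·F = 2.585 × 96485 = 249400 C.
t = Q/I = 249400 / 0.6570 A = 379600 s = 6330 min.

6330 min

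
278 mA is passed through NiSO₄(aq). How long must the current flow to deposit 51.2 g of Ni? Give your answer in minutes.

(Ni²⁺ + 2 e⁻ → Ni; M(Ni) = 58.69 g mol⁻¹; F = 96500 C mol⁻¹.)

n(Ni) = m/M = 51.2 / 58.69 = 0.8724 mol.
Each Ni atom requires 2 electrons, so n(e⁻) = 2 × 0.8724 = 1.745 mol.
Q = n(e⁻)·F = 1.745 × 96500 = 168400 C.
t = Q/I = 168400 / 0.2780 A = 605600 s = 10100 min.

10100 min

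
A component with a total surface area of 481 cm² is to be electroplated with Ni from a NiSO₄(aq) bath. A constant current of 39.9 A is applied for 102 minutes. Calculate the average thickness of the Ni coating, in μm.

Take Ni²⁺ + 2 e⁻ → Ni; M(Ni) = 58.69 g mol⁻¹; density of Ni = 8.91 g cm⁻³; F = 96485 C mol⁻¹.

Q = I·t = 39.90 × 6120.0 = 244200 C; n(e⁻) = 2.531 mol.
n(Ni) = n(e⁻)/2 = 1.265 mol, so m = 1.265 × 58.69 = 74.27 g.
Volume = m/ρ = 74.27 / 8.91 = 8.335 cm³.
Thickness = V/A = 8.335 / 481 = 0.0173 cm = 173 μm.

173 μm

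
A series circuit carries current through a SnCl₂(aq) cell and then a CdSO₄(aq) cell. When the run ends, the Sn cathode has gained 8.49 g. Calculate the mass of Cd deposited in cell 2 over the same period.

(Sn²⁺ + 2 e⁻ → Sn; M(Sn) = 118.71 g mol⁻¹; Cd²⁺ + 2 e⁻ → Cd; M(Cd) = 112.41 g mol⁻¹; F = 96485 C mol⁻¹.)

8.04 g

n(Sn) = 8.49 / 118.71 = 0.07152 mol.
Since Sn²⁺ + 2 e⁻ → Sn, n(e⁻) passed = 2 × 0.07152 = 0.1430 mol.
Cells in series carry the same charge, so the same 0.1430 mol of electrons passes through cell 2.
Cd²⁺ + 2 e⁻ → Cd, so n(Cd) = 0.1430 / 2 = 0.07152 mol.
m(Cd) = 0.07152 × 112.41 = 8.04 g.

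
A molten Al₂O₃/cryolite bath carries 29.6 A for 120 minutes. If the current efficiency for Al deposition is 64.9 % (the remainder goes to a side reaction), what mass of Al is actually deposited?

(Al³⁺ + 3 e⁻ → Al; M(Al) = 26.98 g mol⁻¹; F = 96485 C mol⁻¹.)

Q = I·t = 29.60 × 7200.0 = 213100 C.
n(e⁻) = 213100/96485 = 2.209 mol; theoretically n(Al) = 2.209/3 = 0.7363 mol, m_theo = 19.86 g.
At 64.9 % efficiency, m_actual = 0.649 × 19.86 = 12.9 g.

12.9 g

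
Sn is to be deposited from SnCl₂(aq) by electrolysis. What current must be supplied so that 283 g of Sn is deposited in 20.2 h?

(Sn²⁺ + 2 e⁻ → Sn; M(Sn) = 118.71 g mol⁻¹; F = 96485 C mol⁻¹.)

n(Sn) = 283 / 118.71 = 2.384 mol.
n(e⁻) = 2 × 2.384 = 4.768 mol.
Q = n(e⁻)·F = 4.768 × 96485 = 460000 C.
I = Q/t = 460000 / 72720 s = 6.33 A.

6.33 A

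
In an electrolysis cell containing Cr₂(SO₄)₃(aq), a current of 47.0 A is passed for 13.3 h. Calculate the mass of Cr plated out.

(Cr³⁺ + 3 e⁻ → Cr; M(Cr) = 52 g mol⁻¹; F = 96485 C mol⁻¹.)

404 g

Q = I·t = 47.00 A × 47880 s = 2250000 C.
n(e⁻) = Q/F = 2250000 / 96485 = 23.32 mol.
Cr³⁺ + 3 e⁻ → Cr, so n(Cr) = n(e⁻)/3 = 7.774 mol.
m = n·M = 7.774 × 52 = 404 g.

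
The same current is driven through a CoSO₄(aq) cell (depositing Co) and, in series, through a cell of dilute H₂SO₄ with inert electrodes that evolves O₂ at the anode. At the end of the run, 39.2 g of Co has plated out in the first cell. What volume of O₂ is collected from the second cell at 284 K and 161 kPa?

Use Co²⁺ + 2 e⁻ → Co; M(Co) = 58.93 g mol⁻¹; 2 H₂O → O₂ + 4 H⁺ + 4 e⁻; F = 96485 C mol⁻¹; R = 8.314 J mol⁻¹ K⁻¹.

n(Co) = 39.2 / 58.93 = 0.6652 mol, so n(e⁻) = 2 × 0.6652 = 1.330 mol.
The cells are in series, so the same 1.330 mol of electrons passes through the second cell.
2 H₂O → O₂ + 4 H⁺ + 4 e⁻ — 4 mol e⁻ per mol O₂, so n(O₂) = 1.330/4 = 0.3326 mol.
V = nRT/P = (0.3326 × 8.314 × 284) / (161 × 10³) = 0.00488 m³ = 4.88 L.

4.88 L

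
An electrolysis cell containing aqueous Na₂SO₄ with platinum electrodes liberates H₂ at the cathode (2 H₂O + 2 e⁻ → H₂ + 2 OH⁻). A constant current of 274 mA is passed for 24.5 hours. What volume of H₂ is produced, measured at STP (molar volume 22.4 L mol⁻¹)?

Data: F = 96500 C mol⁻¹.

2.80 L

Q = I·t = 0.2740 A × 88200 s = 24170 C.
n(e⁻) = Q/F = 24170 / 96500 = 0.2504 mol.
2 electrons are transferred per H₂ molecule, so n(H₂) = 0.2504 / 2 = 0.1252 mol.
V = n × V_m = 0.1252 × 22.4 = 2.80 L.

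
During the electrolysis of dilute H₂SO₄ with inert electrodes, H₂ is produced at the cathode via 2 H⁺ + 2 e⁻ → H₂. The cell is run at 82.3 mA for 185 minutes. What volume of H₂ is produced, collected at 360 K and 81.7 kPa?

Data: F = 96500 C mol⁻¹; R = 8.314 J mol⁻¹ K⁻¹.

0.173 L

Q = I·t = 0.08230 A × 11100 s = 913.5 C.
n(e⁻) = Q/F = 913.5 / 96500 = 0.009467 mol.
2 electrons are transferred per H₂ molecule, so n(H₂) = 0.009467 / 2 = 0.004733 mol.
V = nRT/P = (0.004733 × 8.314 × 360) / (81.7 × 10³ Pa) = 1.73 × 10⁻⁴ m³ = 0.173 L.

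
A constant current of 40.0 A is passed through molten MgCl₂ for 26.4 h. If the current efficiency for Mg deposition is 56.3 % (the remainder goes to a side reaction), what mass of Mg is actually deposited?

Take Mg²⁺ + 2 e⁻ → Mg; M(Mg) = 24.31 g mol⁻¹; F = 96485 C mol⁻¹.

Q = I·t = 40.00 × 95040 = 3802000 C.
n(e⁻) = 3802000/96485 = 39.40 mol; theoretically n(Mg) = 39.40/2 = 19.70 mol, m_theo = 478.9 g.
At 56.3 % efficiency, m_actual = 0.563 × 478.9 = 270 g.

270 g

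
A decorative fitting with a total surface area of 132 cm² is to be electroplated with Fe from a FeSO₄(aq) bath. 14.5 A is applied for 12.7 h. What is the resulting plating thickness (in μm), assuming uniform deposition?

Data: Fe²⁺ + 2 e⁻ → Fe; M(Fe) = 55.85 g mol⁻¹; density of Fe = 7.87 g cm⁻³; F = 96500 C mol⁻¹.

1850 μm

Q = I·t = 14.50 × 45720 = 662900 C; n(e⁻) = 6.870 mol.
n(Fe) = n(e⁻)/2 = 3.435 mol, so m = 3.435 × 55.85 = 191.8 g.
Volume = m/ρ = 191.8 / 7.87 = 24.38 cm³.
Thickness = V/A = 24.38 / 132 = 0.185 cm = 1850 μm.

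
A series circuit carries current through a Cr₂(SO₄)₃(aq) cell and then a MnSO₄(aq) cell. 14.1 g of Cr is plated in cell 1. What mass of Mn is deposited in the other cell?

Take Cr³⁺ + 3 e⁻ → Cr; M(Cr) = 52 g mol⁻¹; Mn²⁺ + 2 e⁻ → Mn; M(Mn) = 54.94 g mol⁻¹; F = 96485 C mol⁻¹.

n(Cr) = 14.1 / 52 = 0.2712 mol.
Since Cr³⁺ + 3 e⁻ → Cr, n(e⁻) passed = 3 × 0.2712 = 0.8135 mol.
Cells in series carry the same charge, so the same 0.8135 mol of electrons passes through cell 2.
Mn²⁺ + 2 e⁻ → Mn, so n(Mn) = 0.8135 / 2 = 0.4067 mol.
m(Mn) = 0.4067 × 54.94 = 22.3 g.

22.3 g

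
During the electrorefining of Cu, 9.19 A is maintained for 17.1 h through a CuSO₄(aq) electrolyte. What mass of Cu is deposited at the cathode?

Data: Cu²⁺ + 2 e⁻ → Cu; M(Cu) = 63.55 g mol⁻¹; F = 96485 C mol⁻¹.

186 g

Q = I·t = 9.190 A × 61560 s = 565700 C.
n(e⁻) = Q/F = 565700 / 96485 = 5.863 mol.
Cu²⁺ + 2 e⁻ → Cu, so n(Cu) = n(e⁻)/2 = 2.932 mol.
m = n·M = 2.932 × 63.55 = 186 g.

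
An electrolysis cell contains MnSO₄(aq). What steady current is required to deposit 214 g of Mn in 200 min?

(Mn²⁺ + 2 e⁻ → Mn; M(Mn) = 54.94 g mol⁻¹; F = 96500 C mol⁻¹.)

n(Mn) = 214 / 54.94 = 3.895 mol.
n(e⁻) = 2 × 3.895 = 7.790 mol.
Q = n(e⁻)·F = 7.790 × 96500 = 751800 C.
I = Q/t = 751800 / 12000 s = 62.6 A.

62.6 A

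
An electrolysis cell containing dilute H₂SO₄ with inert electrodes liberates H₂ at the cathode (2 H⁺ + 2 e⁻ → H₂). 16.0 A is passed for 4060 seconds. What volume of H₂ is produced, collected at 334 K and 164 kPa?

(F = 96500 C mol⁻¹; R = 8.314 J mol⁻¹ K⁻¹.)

5.70 L

Q = I·t = 16.00 A × 4060.0 s = 64960 C.
n(e⁻) = Q/F = 64960 / 96500 = 0.6732 mol.
2 electrons are transferred per H₂ molecule, so n(H₂) = 0.6732 / 2 = 0.3366 mol.
V = nRT/P = (0.3366 × 8.314 × 334) / (164 × 10³ Pa) = 0.00570 m³ = 5.70 L.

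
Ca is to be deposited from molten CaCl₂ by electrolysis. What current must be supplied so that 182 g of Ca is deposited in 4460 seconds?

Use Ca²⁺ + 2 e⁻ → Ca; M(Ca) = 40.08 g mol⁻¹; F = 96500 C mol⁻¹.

197 A

n(Ca) = 182 / 40.08 = 4.541 mol.
n(e⁻) = 2 × 4.541 = 9.082 mol.
Q = n(e⁻)·F = 9.082 × 96500 = 876400 C.
I = Q/t = 876400 / 4460.0 s = 197 A.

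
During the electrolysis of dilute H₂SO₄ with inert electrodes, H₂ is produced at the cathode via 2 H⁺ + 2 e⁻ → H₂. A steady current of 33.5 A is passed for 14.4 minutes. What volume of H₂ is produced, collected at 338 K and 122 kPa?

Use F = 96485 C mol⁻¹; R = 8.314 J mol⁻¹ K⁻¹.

Q = I·t = 33.50 A × 864.00 s = 28940 C.
n(e⁻) = Q/F = 28940 / 96485 = 0.3000 mol.
2 electrons are transferred per H₂ molecule, so n(H₂) = 0.3000 / 2 = 0.1500 mol.
V = nRT/P = (0.1500 × 8.314 × 338) / (122 × 10³ Pa) = 0.00345 m³ = 3.45 L.

3.45 L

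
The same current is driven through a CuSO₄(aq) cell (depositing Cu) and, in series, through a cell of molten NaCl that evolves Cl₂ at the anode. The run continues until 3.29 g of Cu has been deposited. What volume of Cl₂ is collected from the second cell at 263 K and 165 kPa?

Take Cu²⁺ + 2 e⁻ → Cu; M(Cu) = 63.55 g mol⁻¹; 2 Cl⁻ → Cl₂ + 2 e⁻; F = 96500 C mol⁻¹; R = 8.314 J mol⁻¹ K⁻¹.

n(Cu) = 3.29 / 63.55 = 0.05177 mol, so n(e⁻) = 2 × 0.05177 = 0.1035 mol.
The cells are in series, so the same 0.1035 mol of electrons passes through the second cell.
2 Cl⁻ → Cl₂ + 2 e⁻ — 2 mol e⁻ per mol Cl₂, so n(Cl₂) = 0.1035/2 = 0.05177 mol.
V = nRT/P = (0.05177 × 8.314 × 263) / (165 × 10³) = 6.86 × 10⁻⁴ m³ = 0.686 L.

0.686 L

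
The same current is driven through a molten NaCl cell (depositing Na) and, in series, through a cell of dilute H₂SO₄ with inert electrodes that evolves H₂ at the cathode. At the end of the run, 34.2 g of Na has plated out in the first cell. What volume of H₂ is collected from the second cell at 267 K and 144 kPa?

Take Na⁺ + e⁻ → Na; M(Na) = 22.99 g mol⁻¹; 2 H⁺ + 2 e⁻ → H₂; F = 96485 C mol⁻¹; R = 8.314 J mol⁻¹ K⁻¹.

n(Na) = 34.2 / 22.99 = 1.488 mol, so n(e⁻) = 1 × 1.488 = 1.488 mol.
The cells are in series, so the same 1.488 mol of electrons passes through the second cell.
2 H⁺ + 2 e⁻ → H₂ — 2 mol e⁻ per mol H₂, so n(H₂) = 1.488/2 = 0.7438 mol.
V = nRT/P = (0.7438 × 8.314 × 267) / (144 × 10³) = 0.0115 m³ = 11.5 L.

11.5 L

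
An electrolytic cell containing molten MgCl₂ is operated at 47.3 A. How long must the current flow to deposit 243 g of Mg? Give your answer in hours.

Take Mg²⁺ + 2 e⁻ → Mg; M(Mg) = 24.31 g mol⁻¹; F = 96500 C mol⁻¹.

n(Mg) = m/M = 243 / 24.31 = 9.996 mol.
Each Mg atom requires 2 electrons, so n(e⁻) = 2 × 9.996 = 19.99 mol.
Q = n(e⁻)·F = 19.99 × 96500 = 1929000 C.
t = Q/I = 1929000 / 47.30 A = 40790 s = 11.3 h.

11.3 h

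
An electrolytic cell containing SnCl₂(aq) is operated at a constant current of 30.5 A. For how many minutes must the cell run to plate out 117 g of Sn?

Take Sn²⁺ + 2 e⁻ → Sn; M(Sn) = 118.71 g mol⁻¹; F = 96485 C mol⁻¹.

104 min

n(Sn) = m/M = 117 / 118.71 = 0.9856 mol.
Each Sn atom requires 2 electrons, so n(e⁻) = 2 × 0.9856 = 1.971 mol.
Q = n(e⁻)·F = 1.971 × 96485 = 190200 C.
t = Q/I = 190200 / 30.50 A = 6236 s = 104 min.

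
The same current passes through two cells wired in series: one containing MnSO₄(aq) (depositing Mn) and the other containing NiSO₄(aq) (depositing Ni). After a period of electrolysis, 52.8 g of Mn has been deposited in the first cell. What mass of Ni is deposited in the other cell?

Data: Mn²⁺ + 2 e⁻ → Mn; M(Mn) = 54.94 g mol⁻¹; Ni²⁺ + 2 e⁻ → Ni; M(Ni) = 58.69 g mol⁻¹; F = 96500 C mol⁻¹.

56.4 g

n(Mn) = 52.8 / 54.94 = 0.9610 mol.
Since Mn²⁺ + 2 e⁻ → Mn, n(e⁻) passed = 2 × 0.9610 = 1.922 mol.
Cells in series carry the same charge, so the same 1.922 mol of electrons passes through cell 2.
Ni²⁺ + 2 e⁻ → Ni, so n(Ni) = 1.922 / 2 = 0.9610 mol.
m(Ni) = 0.9610 × 58.69 = 56.4 g.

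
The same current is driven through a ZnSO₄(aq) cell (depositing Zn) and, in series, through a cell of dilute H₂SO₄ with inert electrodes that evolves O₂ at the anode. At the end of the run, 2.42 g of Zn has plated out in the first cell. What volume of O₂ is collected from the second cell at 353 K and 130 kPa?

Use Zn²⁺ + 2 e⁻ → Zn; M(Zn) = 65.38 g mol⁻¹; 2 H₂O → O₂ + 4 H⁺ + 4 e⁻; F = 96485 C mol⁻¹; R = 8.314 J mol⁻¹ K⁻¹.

0.418 L

n(Zn) = 2.42 / 65.38 = 0.03701 mol, so n(e⁻) = 2 × 0.03701 = 0.07403 mol.
The cells are in series, so the same 0.07403 mol of electrons passes through the second cell.
2 H₂O → O₂ + 4 H⁺ + 4 e⁻ — 4 mol e⁻ per mol O₂, so n(O₂) = 0.07403/4 = 0.01851 mol.
V = nRT/P = (0.01851 × 8.314 × 353) / (130 × 10³) = 4.18 × 10⁻⁴ m³ = 0.418 L.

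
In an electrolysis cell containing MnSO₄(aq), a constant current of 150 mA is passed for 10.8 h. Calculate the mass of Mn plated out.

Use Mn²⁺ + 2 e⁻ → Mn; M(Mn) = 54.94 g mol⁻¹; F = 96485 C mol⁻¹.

1.66 g

Q = I·t = 0.1500 A × 38880 s = 5832 C.
n(e⁻) = Q/F = 5832 / 96485 = 0.06044 mol.
Mn²⁺ + 2 e⁻ → Mn, so n(Mn) = n(e⁻)/2 = 0.03022 mol.
m = n·M = 0.03022 × 54.94 = 1.66 g.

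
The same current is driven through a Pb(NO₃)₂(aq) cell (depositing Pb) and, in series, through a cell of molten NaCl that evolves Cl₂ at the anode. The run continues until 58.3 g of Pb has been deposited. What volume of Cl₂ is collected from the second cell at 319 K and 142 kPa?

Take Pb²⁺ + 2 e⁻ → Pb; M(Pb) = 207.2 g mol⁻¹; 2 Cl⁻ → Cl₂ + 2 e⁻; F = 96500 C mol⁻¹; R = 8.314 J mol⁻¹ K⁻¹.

5.26 L

n(Pb) = 58.3 / 207.2 = 0.2814 mol, so n(e⁻) = 2 × 0.2814 = 0.5627 mol.
The cells are in series, so the same 0.5627 mol of electrons passes through the second cell.
2 Cl⁻ → Cl₂ + 2 e⁻ — 2 mol e⁻ per mol Cl₂, so n(Cl₂) = 0.5627/2 = 0.2814 mol.
V = nRT/P = (0.2814 × 8.314 × 319) / (142 × 10³) = 0.00526 m³ = 5.26 L.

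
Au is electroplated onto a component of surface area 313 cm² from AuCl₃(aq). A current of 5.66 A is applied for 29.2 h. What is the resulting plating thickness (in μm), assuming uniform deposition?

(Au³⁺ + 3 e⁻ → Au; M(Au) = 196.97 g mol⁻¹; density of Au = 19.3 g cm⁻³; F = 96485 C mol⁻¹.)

Q = I·t = 5.660 × 105120 = 595000 C; n(e⁻) = 6.167 mol.
n(Au) = n(e⁻)/3 = 2.056 mol, so m = 2.056 × 196.97 = 404.9 g.
Volume = m/ρ = 404.9 / 19.3 = 20.98 cm³.
Thickness = V/A = 20.98 / 313 = 0.0670 cm = 670 μm.

670 μm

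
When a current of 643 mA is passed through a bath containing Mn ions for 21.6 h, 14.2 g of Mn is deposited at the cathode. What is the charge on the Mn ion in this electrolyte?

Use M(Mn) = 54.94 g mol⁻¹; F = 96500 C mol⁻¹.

+2

Q = I·t = 0.6430 A × 77760 s = 50000 C, so n(e⁻) = 50000/96500 = 0.5181 mol.
n(Mn) deposited = 14.2 / 54.94 = 0.2585 mol.
Electrons per atom = n(e⁻)/n(Mn) = 0.5181 / 0.2585 = 2.00 ≈ 2, so the ion is Mn²⁺.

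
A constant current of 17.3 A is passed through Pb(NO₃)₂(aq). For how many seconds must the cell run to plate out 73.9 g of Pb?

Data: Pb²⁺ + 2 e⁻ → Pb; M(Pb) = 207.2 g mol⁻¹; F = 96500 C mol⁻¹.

3980 s

n(Pb) = m/M = 73.9 / 207.2 = 0.3567 mol.
Each Pb atom requires 2 electrons, so n(e⁻) = 2 × 0.3567 = 0.7133 mol.
Q = n(e⁻)·F = 0.7133 × 96500 = 68840 C.
t = Q/I = 68840 / 17.30 A = 3979 s.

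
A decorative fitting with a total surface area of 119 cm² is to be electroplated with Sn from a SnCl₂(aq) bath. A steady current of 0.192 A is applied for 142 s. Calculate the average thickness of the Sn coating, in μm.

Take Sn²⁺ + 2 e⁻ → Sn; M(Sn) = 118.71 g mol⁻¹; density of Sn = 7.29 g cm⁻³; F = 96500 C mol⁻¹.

0.193 μm

Q = I·t = 0.1920 × 142.00 = 27.26 C; n(e⁻) = 0.0002825 mol.
n(Sn) = n(e⁻)/2 = 0.0001413 mol, so m = 0.0001413 × 118.71 = 0.01677 g.
Volume = m/ρ = 0.01677 / 7.29 = 0.002300 cm³.
Thickness = V/A = 0.002300 / 119 = 1.93 × 10⁻⁵ cm = 0.193 μm.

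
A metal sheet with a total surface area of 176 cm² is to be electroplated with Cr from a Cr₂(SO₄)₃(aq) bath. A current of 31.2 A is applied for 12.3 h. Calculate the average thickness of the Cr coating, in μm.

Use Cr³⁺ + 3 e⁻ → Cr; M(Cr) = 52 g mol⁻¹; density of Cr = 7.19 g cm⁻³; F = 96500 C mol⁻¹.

Q = I·t = 31.20 × 44280 = 1382000 C; n(e⁻) = 14.32 mol.
n(Cr) = n(e⁻)/3 = 4.772 mol, so m = 4.772 × 52 = 248.2 g.
Volume = m/ρ = 248.2 / 7.19 = 34.51 cm³.
Thickness = V/A = 34.51 / 176 = 0.196 cm = 1960 μm.

1960 μm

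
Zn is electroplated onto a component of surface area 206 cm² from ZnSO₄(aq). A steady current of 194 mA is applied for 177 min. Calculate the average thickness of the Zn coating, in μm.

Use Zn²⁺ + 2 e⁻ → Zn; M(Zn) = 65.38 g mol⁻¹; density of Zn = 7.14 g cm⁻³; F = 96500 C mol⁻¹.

Q = I·t = 0.1940 × 10620 = 2060 C; n(e⁻) = 0.02135 mol.
n(Zn) = n(e⁻)/2 = 0.01068 mol, so m = 0.01068 × 65.38 = 0.6979 g.
Volume = m/ρ = 0.6979 / 7.14 = 0.09775 cm³.
Thickness = V/A = 0.09775 / 206 = 4.75 × 10⁻⁴ cm = 4.75 μm.

4.75 μm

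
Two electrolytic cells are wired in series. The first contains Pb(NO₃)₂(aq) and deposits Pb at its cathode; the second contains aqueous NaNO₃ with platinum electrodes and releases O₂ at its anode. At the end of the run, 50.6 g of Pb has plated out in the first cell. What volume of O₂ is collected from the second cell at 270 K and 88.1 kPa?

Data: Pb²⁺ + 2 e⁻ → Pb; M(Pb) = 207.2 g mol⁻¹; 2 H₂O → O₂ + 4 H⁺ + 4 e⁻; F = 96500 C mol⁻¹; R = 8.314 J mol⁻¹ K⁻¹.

n(Pb) = 50.6 / 207.2 = 0.2442 mol, so n(e⁻) = 2 × 0.2442 = 0.4884 mol.
The cells are in series, so the same 0.4884 mol of electrons passes through the second cell.
2 H₂O → O₂ + 4 H⁺ + 4 e⁻ — 4 mol e⁻ per mol O₂, so n(O₂) = 0.4884/4 = 0.1221 mol.
V = nRT/P = (0.1221 × 8.314 × 270) / (88.1 × 10³) = 0.00311 m³ = 3.11 L.

3.11 L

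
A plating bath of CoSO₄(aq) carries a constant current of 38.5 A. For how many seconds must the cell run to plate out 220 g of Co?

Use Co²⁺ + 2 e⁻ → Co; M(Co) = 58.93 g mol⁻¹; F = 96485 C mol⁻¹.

n(Co) = m/M = 220 / 58.93 = 3.733 mol.
Each Co atom requires 2 electrons, so n(e⁻) = 2 × 3.733 = 7.466 mol.
Q = n(e⁻)·F = 7.466 × 96485 = 720400 C.
t = Q/I = 720400 / 38.50 A = 18710 s.

18700 s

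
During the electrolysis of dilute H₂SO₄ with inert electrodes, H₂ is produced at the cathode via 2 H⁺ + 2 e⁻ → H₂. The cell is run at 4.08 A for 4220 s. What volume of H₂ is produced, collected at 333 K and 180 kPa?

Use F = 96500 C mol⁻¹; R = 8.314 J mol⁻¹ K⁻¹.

Q = I·t = 4.080 A × 4220.0 s = 17220 C.
n(e⁻) = Q/F = 17220 / 96500 = 0.1784 mol.
2 electrons are transferred per H₂ molecule, so n(H₂) = 0.1784 / 2 = 0.08921 mol.
V = nRT/P = (0.08921 × 8.314 × 333) / (180 × 10³ Pa) = 0.00137 m³ = 1.37 L.

1.37 L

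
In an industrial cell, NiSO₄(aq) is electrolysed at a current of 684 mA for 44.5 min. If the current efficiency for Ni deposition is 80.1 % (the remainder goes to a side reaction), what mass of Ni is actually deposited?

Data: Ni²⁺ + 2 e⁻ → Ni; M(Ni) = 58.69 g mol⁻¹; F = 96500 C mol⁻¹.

Q = I·t = 0.6840 × 2670.0 = 1826 C.
n(e⁻) = 1826/96500 = 0.01893 mol; theoretically n(Ni) = 0.01893/2 = 0.009463 mol, m_theo = 0.5554 g.
At 80.1 % efficiency, m_actual = 0.801 × 0.5554 = 0.445 g.

0.445 g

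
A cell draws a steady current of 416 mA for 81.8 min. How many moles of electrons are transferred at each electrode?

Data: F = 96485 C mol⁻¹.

0.0212 mol

Q = I·t = 0.4160 A × 4908.0 s = 2042 C.
n(e⁻) = Q/F = 2042 / 96485 = 0.0212 mol.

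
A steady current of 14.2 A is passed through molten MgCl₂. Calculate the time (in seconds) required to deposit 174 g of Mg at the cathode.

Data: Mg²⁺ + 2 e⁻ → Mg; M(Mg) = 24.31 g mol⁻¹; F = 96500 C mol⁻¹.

97300 s

n(Mg) = m/M = 174 / 24.31 = 7.158 mol.
Each Mg atom requires 2 electrons, so n(e⁻) = 2 × 7.158 = 14.32 mol.
Q = n(e⁻)·F = 14.32 × 96500 = 1381000 C.
t = Q/I = 1381000 / 14.20 A = 97280 s.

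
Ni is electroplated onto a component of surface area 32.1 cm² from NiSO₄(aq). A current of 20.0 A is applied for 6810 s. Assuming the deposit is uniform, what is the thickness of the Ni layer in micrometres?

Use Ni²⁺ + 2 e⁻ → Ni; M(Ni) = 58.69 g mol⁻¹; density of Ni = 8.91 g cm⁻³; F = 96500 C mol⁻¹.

1450 μm

Q = I·t = 20.00 × 6810.0 = 136200 C; n(e⁻) = 1.411 mol.
n(Ni) = n(e⁻)/2 = 0.7057 mol, so m = 0.7057 × 58.69 = 41.42 g.
Volume = m/ρ = 41.42 / 8.91 = 4.648 cm³.
Thickness = V/A = 4.648 / 32.1 = 0.145 cm = 1450 μm.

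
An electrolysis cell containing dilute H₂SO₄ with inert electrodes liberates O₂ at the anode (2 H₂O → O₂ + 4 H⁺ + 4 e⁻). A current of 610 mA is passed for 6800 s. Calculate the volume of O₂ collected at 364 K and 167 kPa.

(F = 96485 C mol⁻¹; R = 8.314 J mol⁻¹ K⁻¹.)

0.195 L

Q = I·t = 0.6100 A × 6800.0 s = 4148 C.
n(e⁻) = Q/F = 4148 / 96485 = 0.04299 mol.
4 electrons are transferred per O₂ molecule, so n(O₂) = 0.04299 / 4 = 0.01075 mol.
V = nRT/P = (0.01075 × 8.314 × 364) / (167 × 10³ Pa) = 1.95 × 10⁻⁴ m³ = 0.195 L.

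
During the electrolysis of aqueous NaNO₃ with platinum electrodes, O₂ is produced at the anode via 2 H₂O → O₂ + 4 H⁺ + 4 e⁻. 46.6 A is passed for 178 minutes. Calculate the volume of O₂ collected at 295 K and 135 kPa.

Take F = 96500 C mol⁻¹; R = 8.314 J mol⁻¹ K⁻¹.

23.4 L

Q = I·t = 46.60 A × 10680 s = 497700 C.
n(e⁻) = Q/F = 497700 / 96500 = 5.157 mol.
4 electrons are transferred per O₂ molecule, so n(O₂) = 5.157 / 4 = 1.289 mol.
V = nRT/P = (1.289 × 8.314 × 295) / (135 × 10³ Pa) = 0.0234 m³ = 23.4 L.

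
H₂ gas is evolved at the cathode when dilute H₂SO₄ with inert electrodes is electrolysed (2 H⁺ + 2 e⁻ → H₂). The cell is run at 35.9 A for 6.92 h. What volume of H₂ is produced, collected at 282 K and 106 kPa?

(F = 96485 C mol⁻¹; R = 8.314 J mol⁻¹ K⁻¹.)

103 L

Q = I·t = 35.90 A × 24912 s = 894300 C.
n(e⁻) = Q/F = 894300 / 96485 = 9.269 mol.
2 electrons are transferred per H₂ molecule, so n(H₂) = 9.269 / 2 = 4.635 mol.
V = nRT/P = (4.635 × 8.314 × 282) / (106 × 10³ Pa) = 0.103 m³ = 103 L.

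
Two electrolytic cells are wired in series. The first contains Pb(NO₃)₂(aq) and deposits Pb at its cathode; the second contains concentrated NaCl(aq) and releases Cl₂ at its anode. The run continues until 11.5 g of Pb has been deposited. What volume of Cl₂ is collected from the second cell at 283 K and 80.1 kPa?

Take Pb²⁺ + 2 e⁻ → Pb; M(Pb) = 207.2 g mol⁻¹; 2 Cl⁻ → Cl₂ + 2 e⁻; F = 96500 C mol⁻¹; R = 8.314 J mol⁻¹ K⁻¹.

1.63 L

n(Pb) = 11.5 / 207.2 = 0.05550 mol, so n(e⁻) = 2 × 0.05550 = 0.1110 mol.
The cells are in series, so the same 0.1110 mol of electrons passes through the second cell.
2 Cl⁻ → Cl₂ + 2 e⁻ — 2 mol e⁻ per mol Cl₂, so n(Cl₂) = 0.1110/2 = 0.05550 mol.
V = nRT/P = (0.05550 × 8.314 × 283) / (80.1 × 10³) = 0.00163 m³ = 1.63 L.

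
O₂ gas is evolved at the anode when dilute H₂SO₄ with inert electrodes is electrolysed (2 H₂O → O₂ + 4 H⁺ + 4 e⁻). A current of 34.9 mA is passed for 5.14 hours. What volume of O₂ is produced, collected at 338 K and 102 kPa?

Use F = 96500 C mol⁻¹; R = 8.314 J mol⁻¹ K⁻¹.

Q = I·t = 0.03490 A × 18504 s = 645.8 C.
n(e⁻) = Q/F = 645.8 / 96500 = 0.006692 mol.
4 electrons are transferred per O₂ molecule, so n(O₂) = 0.006692 / 4 = 0.001673 mol.
V = nRT/P = (0.001673 × 8.314 × 338) / (102 × 10³ Pa) = 4.61 × 10⁻⁵ m³ = 0.0461 L.

0.0461 L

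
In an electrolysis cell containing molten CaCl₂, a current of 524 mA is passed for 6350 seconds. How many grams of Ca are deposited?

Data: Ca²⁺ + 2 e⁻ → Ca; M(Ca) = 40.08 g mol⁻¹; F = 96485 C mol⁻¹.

0.691 g

Q = I·t = 0.5240 A × 6350.0 s = 3327 C.
n(e⁻) = Q/F = 3327 / 96485 = 0.03449 mol.
Ca²⁺ + 2 e⁻ → Ca, so n(Ca) = n(e⁻)/2 = 0.01724 mol.
m = n·M = 0.01724 × 40.08 = 0.691 g.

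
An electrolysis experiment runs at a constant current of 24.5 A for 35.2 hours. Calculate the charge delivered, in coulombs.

3.10 × 10⁶ C

Q = I·t = 24.50 A × 126720 s = 3.10 × 10⁶ C.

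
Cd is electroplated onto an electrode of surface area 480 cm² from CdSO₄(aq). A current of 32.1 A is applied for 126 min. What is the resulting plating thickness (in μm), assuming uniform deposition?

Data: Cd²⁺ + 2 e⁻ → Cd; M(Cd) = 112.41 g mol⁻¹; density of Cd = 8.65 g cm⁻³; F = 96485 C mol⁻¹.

340 μm

Q = I·t = 32.10 × 7560.0 = 242700 C; n(e⁻) = 2.515 mol.
n(Cd) = n(e⁻)/2 = 1.258 mol, so m = 1.258 × 112.41 = 141.4 g.
Volume = m/ρ = 141.4 / 8.65 = 16.34 cm³.
Thickness = V/A = 16.34 / 480 = 0.0340 cm = 340 μm.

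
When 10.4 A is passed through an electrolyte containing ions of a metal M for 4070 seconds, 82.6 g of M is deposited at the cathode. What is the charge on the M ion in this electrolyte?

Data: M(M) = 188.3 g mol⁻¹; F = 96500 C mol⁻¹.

Q = I·t = 10.40 A × 4070.0 s = 42330 C, so n(e⁻) = 42330/96500 = 0.4386 mol.
n(M) deposited = 82.6 / 188.3 = 0.4387 mol.
Electrons per atom = n(e⁻)/n(M) = 0.4386 / 0.4387 = 1.00 ≈ 1, so the ion is M⁺.

+1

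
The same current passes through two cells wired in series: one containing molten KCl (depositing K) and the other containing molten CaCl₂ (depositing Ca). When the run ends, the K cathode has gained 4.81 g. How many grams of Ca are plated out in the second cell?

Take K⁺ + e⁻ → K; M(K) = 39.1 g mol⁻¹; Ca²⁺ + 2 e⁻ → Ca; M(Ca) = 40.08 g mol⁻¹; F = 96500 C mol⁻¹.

2.47 g

n(K) = 4.81 / 39.1 = 0.1230 mol.
Since K⁺ + e⁻ → K, n(e⁻) passed = 1 × 0.1230 = 0.1230 mol.
Cells in series carry the same charge, so the same 0.1230 mol of electrons passes through cell 2.
Ca²⁺ + 2 e⁻ → Ca, so n(Ca) = 0.1230 / 2 = 0.06151 mol.
m(Ca) = 0.06151 × 40.08 = 2.47 g.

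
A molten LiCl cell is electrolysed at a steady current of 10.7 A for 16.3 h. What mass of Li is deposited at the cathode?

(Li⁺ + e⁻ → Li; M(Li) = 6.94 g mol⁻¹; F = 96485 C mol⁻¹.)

45.2 g

Q = I·t = 10.70 A × 58680 s = 627900 C.
n(e⁻) = Q/F = 627900 / 96485 = 6.507 mol.
Li⁺ + e⁻ → Li, so n(Li) = n(e⁻)/1 = 6.507 mol.
m = n·M = 6.507 × 6.94 = 45.2 g.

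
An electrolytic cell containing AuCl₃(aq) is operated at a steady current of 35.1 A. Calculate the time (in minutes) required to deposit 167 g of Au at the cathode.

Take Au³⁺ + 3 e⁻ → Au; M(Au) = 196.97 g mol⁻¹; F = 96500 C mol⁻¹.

117 min

n(Au) = m/M = 167 / 196.97 = 0.8478 mol.
Each Au atom requires 3 electrons, so n(e⁻) = 3 × 0.8478 = 2.544 mol.
Q = n(e⁻)·F = 2.544 × 96500 = 245500 C.
t = Q/I = 245500 / 35.10 A = 6993 s = 117 min.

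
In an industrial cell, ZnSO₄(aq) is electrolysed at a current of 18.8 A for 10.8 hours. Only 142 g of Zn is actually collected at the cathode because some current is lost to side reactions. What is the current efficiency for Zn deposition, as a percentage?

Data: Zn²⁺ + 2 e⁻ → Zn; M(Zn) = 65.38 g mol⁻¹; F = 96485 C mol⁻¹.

57.3 %

Q = I·t = 18.80 × 38880 = 730900 C; n(e⁻) = 730900/96485 = 7.576 mol.
Theoretical n(Zn) = n(e⁻)/2 = 3.788 mol, i.e. m_theo = 3.788 × 65.38 = 247.7 g.
Efficiency = m_actual / m_theo = 142 / 247.7 = 57.3 %.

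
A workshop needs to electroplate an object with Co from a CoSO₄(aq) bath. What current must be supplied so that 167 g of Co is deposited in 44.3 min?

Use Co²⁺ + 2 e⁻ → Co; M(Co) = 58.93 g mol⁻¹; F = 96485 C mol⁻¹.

n(Co) = 167 / 58.93 = 2.834 mol.
n(e⁻) = 2 × 2.834 = 5.668 mol.
Q = n(e⁻)·F = 5.668 × 96485 = 546900 C.
I = Q/t = 546900 / 2658.0 s = 206 A.

206 A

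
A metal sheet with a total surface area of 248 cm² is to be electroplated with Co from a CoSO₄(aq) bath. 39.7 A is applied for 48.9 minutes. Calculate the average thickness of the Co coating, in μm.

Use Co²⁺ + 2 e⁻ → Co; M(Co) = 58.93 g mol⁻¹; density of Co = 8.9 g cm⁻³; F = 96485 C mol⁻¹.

161 μm

Q = I·t = 39.70 × 2934.0 = 116500 C; n(e⁻) = 1.207 mol.
n(Co) = n(e⁻)/2 = 0.6036 mol, so m = 0.6036 × 58.93 = 35.57 g.
Volume = m/ρ = 35.57 / 8.9 = 3.997 cm³.
Thickness = V/A = 3.997 / 248 = 0.0161 cm = 161 μm.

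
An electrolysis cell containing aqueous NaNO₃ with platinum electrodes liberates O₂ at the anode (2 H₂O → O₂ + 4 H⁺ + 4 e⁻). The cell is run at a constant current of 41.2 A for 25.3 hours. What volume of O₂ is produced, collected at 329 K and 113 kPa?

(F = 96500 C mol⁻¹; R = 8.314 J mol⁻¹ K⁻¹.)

Q = I·t = 41.20 A × 91080 s = 3752000 C.
n(e⁻) = Q/F = 3752000 / 96500 = 38.89 mol.
4 electrons are transferred per O₂ molecule, so n(O₂) = 38.89 / 4 = 9.721 mol.
V = nRT/P = (9.721 × 8.314 × 329) / (113 × 10³ Pa) = 0.235 m³ = 235 L.

235 L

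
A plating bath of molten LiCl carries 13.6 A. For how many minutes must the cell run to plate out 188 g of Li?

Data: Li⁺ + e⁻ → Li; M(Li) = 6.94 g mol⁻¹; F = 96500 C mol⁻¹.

3200 min

n(Li) = m/M = 188 / 6.94 = 27.09 mol.
Each Li atom requires 1 electron, so n(e⁻) = 1 × 27.09 = 27.09 mol.
Q = n(e⁻)·F = 27.09 × 96500 = 2614000 C.
t = Q/I = 2614000 / 13.60 A = 192200 s = 3200 min.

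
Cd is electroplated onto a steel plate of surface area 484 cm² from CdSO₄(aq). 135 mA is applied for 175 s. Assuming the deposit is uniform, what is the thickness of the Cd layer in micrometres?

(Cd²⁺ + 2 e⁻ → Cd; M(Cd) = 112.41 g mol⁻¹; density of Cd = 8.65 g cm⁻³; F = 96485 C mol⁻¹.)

0.0329 μm

Q = I·t = 0.1350 × 175.00 = 23.62 C; n(e⁻) = 0.0002449 mol.
n(Cd) = n(e⁻)/2 = 0.0001224 mol, so m = 0.0001224 × 112.41 = 0.01376 g.
Volume = m/ρ = 0.01376 / 8.65 = 0.001591 cm³.
Thickness = V/A = 0.001591 / 484 = 3.29 × 10⁻⁶ cm = 0.0329 μm.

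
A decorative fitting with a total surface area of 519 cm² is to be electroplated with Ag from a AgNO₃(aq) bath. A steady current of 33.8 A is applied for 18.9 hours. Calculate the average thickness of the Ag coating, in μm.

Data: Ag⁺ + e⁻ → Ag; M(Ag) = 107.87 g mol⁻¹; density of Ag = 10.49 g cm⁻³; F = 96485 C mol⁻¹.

4720 μm

Q = I·t = 33.80 × 68040 = 2300000 C; n(e⁻) = 23.84 mol.
n(Ag) = n(e⁻)/1 = 23.84 mol, so m = 23.84 × 107.87 = 2571 g.
Volume = m/ρ = 2571 / 10.49 = 245.1 cm³.
Thickness = V/A = 245.1 / 519 = 0.472 cm = 4720 μm.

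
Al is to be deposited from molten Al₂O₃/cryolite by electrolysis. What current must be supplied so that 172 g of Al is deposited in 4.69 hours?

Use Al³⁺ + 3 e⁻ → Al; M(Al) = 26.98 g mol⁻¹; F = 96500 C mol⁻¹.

n(Al) = 172 / 26.98 = 6.375 mol.
n(e⁻) = 3 × 6.375 = 19.13 mol.
Q = n(e⁻)·F = 19.13 × 96500 = 1846000 C.
I = Q/t = 1846000 / 16884 s = 109 A.

109 A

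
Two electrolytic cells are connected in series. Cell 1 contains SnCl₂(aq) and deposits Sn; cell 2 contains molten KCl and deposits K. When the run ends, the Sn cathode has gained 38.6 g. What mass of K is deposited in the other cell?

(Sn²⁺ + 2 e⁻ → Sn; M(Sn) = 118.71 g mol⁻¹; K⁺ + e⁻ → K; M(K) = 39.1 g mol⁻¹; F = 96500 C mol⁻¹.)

25.4 g

n(Sn) = 38.6 / 118.71 = 0.3252 mol.
Since Sn²⁺ + 2 e⁻ → Sn, n(e⁻) passed = 2 × 0.3252 = 0.6503 mol.
Cells in series carry the same charge, so the same 0.6503 mol of electrons passes through cell 2.
K⁺ + e⁻ → K, so n(K) = 0.6503 / 1 = 0.6503 mol.
m(K) = 0.6503 × 39.1 = 25.4 g.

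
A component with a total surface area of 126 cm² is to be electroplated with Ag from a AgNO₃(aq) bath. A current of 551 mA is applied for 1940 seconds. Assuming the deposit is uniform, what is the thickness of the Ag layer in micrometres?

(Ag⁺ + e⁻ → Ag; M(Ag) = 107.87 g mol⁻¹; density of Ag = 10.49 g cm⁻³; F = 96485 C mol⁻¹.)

9.04 μm

Q = I·t = 0.5510 × 1940.0 = 1069 C; n(e⁻) = 0.01108 mol.
n(Ag) = n(e⁻)/1 = 0.01108 mol, so m = 0.01108 × 107.87 = 1.195 g.
Volume = m/ρ = 1.195 / 10.49 = 0.1139 cm³.
Thickness = V/A = 0.1139 / 126 = 9.04 × 10⁻⁴ cm = 9.04 μm.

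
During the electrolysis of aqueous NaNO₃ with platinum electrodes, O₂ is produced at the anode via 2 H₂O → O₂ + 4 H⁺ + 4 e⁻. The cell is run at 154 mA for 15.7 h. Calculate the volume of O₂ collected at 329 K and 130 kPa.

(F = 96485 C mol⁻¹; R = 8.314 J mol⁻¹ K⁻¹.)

0.475 L

Q = I·t = 0.1540 A × 56520 s = 8704 C.
n(e⁻) = Q/F = 8704 / 96485 = 0.09021 mol.
4 electrons are transferred per O₂ molecule, so n(O₂) = 0.09021 / 4 = 0.02255 mol.
V = nRT/P = (0.02255 × 8.314 × 329) / (130 × 10³ Pa) = 4.75 × 10⁻⁴ m³ = 0.475 L.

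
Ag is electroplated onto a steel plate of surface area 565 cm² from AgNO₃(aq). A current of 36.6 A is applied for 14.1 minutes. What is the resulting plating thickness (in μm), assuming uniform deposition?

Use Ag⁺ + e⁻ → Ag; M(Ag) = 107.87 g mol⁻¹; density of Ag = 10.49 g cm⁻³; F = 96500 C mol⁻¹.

58.4 μm

Q = I·t = 36.60 × 846.00 = 30960 C; n(e⁻) = 0.3209 mol.
n(Ag) = n(e⁻)/1 = 0.3209 mol, so m = 0.3209 × 107.87 = 34.61 g.
Volume = m/ρ = 34.61 / 10.49 = 3.300 cm³.
Thickness = V/A = 3.300 / 565 = 0.00584 cm = 58.4 μm.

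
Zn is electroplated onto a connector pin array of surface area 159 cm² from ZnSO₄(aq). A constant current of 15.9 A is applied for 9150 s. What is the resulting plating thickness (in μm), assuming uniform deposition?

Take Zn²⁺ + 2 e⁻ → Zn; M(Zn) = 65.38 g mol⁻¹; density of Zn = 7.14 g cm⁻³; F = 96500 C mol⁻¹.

434 μm

Q = I·t = 15.90 × 9150.0 = 145500 C; n(e⁻) = 1.508 mol.
n(Zn) = n(e⁻)/2 = 0.7538 mol, so m = 0.7538 × 65.38 = 49.28 g.
Volume = m/ρ = 49.28 / 7.14 = 6.903 cm³.
Thickness = V/A = 6.903 / 159 = 0.0434 cm = 434 μm.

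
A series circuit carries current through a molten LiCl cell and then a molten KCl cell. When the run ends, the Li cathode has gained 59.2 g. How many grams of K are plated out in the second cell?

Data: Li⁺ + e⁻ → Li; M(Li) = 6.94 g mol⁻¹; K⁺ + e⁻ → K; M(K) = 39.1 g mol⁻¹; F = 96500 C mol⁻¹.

n(Li) = 59.2 / 6.94 = 8.530 mol.
Since Li⁺ + e⁻ → Li, n(e⁻) passed = 1 × 8.530 = 8.530 mol.
Cells in series carry the same charge, so the same 8.530 mol of electrons passes through cell 2.
K⁺ + e⁻ → K, so n(K) = 8.530 / 1 = 8.530 mol.
m(K) = 8.530 × 39.1 = 334 g.

334 g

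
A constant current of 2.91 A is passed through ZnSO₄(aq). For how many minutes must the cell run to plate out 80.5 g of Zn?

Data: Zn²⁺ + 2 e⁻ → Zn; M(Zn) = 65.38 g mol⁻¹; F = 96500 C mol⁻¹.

1360 min

n(Zn) = m/M = 80.5 / 65.38 = 1.231 mol.
Each Zn atom requires 2 electrons, so n(e⁻) = 2 × 1.231 = 2.463 mol.
Q = n(e⁻)·F = 2.463 × 96500 = 237600 C.
t = Q/I = 237600 / 2.910 A = 81660 s = 1360 min.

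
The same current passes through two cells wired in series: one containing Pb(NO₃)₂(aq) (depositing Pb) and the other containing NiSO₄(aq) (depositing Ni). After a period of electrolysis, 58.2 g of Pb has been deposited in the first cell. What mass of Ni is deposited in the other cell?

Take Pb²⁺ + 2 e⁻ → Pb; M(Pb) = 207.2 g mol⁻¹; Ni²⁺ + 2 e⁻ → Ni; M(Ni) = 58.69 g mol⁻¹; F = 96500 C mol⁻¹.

16.5 g

n(Pb) = 58.2 / 207.2 = 0.2809 mol.
Since Pb²⁺ + 2 e⁻ → Pb, n(e⁻) passed = 2 × 0.2809 = 0.5618 mol.
Cells in series carry the same charge, so the same 0.5618 mol of electrons passes through cell 2.
Ni²⁺ + 2 e⁻ → Ni, so n(Ni) = 0.5618 / 2 = 0.2809 mol.
m(Ni) = 0.2809 × 58.69 = 16.5 g.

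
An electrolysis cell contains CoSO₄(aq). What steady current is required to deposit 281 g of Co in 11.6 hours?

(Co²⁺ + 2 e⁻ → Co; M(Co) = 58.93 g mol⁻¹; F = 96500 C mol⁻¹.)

22.0 A

n(Co) = 281 / 58.93 = 4.768 mol.
n(e⁻) = 2 × 4.768 = 9.537 mol.
Q = n(e⁻)·F = 9.537 × 96500 = 920300 C.
I = Q/t = 920300 / 41760 s = 22.0 A.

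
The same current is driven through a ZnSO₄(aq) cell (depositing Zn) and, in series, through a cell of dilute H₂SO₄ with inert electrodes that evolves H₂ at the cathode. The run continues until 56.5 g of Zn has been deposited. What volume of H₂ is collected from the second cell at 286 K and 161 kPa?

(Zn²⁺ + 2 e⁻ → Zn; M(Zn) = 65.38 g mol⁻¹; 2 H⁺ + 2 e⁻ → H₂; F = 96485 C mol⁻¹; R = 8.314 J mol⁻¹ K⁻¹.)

12.8 L

n(Zn) = 56.5 / 65.38 = 0.8642 mol, so n(e⁻) = 2 × 0.8642 = 1.728 mol.
The cells are in series, so the same 1.728 mol of electrons passes through the second cell.
2 H⁺ + 2 e⁻ → H₂ — 2 mol e⁻ per mol H₂, so n(H₂) = 1.728/2 = 0.8642 mol.
V = nRT/P = (0.8642 × 8.314 × 286) / (161 × 10³) = 0.0128 m³ = 12.8 L.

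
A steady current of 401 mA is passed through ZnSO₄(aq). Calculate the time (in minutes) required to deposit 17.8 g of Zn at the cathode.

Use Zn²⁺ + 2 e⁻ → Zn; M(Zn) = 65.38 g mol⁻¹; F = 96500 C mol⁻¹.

2180 min

n(Zn) = m/M = 17.8 / 65.38 = 0.2723 mol.
Each Zn atom requires 2 electrons, so n(e⁻) = 2 × 0.2723 = 0.5445 mol.
Q = n(e⁻)·F = 0.5445 × 96500 = 52550 C.
t = Q/I = 52550 / 0.4010 A = 131000 s = 2180 min.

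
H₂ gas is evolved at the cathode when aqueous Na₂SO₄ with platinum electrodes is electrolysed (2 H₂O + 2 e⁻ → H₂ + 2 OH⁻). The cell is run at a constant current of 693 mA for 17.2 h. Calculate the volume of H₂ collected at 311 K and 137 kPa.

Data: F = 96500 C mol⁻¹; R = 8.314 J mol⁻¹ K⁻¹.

Q = I·t = 0.6930 A × 61920 s = 42910 C.
n(e⁻) = Q/F = 42910 / 96500 = 0.4447 mol.
2 electrons are transferred per H₂ molecule, so n(H₂) = 0.4447 / 2 = 0.2223 mol.
V = nRT/P = (0.2223 × 8.314 × 311) / (137 × 10³ Pa) = 0.00420 m³ = 4.20 L.

4.20 L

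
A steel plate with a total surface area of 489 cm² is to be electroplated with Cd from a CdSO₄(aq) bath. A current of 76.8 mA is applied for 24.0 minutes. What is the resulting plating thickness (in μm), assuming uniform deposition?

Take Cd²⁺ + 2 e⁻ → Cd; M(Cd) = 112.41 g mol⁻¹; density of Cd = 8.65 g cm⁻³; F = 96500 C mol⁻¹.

0.152 μm

Q = I·t = 0.07680 × 1440.0 = 110.6 C; n(e⁻) = 0.001146 mol.
n(Cd) = n(e⁻)/2 = 0.0005730 mol, so m = 0.0005730 × 112.41 = 0.06441 g.
Volume = m/ρ = 0.06441 / 8.65 = 0.007447 cm³.
Thickness = V/A = 0.007447 / 489 = 1.52 × 10⁻⁵ cm = 0.152 μm.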